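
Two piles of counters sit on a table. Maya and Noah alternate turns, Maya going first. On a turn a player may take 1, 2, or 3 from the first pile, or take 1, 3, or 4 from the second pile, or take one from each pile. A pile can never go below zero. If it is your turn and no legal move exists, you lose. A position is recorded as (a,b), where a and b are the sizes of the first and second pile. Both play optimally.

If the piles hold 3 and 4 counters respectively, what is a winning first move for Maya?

Positions with no move are L. A position that does have a move is losing for the player to move precisely when every available move leads to a winning position for the opponent. Fill in the labels:
No move ever increases a pile, so every position that can arise here has a ≤ 3 and b ≤ 4; it is enough to label the cells with 0 ≤ a ≤ 3 and 0 ≤ b ≤ 4.
Every move lowers a or b (never raises either), so fill the grid row by row in increasing a, and left to right within a row: each cell's successors are then already labelled.
      b=0  b=1  b=2  b=3  b=4
a=0:    L    W    L    W    W
a=1:    W    W    W    W    L
a=2:    W    L    W    L    W
a=3:    W    W    W    W    W
Cells with no legal move (terminal, hence L): (0,0).
The remaining L cells, each justified by listing all of its moves:
(0,2): the only move is to (0,1)(W), a W ⇒ L
(1,4): moves to (0,4)(W), (1,3)(W), (1,1)(W), (1,0)(W), (0,3)(W); every one is W ⇒ L
(2,1): moves to (1,1)(W), (0,1)(W), (2,0)(W), (1,0)(W); every one is W ⇒ L
(2,3): moves to (1,3)(W), (0,3)(W), (2,2)(W), (2,0)(W), (1,2)(W); every one is W ⇒ L
Every other cell has at least one move into one of the L cells above, so it is W.
From (3,4), the L positions reachable in one move are: (1,4), (2,3). Any move reaching one of these is winning.

Move to (1,4).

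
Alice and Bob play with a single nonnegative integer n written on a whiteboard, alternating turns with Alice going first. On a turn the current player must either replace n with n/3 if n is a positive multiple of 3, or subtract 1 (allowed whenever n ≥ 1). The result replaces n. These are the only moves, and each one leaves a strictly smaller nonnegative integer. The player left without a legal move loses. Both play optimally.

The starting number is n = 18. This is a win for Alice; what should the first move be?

Move to 17.

Label each position W (a win for the player to move) or L (a loss). A position with no legal move is L; any other position is W exactly when some move reaches an L, and L when every move reaches a W.
n=0: no move → L
n=1: can move to 0, which is L ⇒ W
n=2: the only move is to 1(W), a W ⇒ L
n=3: can move to 2, which is L ⇒ W
n=4: the only move is to 3(W), a W ⇒ L
n=5: can move to 4, which is L ⇒ W
n=6: can move to 2, which is L ⇒ W
n=7: the only move is to 6(W), a W ⇒ L
n=8: can move to 7, which is L ⇒ W
n=9: moves to 3(W), 8(W); every one is W ⇒ L
n=10: can move to 9, which is L ⇒ W
n=11: the only move is to 10(W), a W ⇒ L
n=12: can move to 4, which is L ⇒ W
n=13: the only move is to 12(W), a W ⇒ L
n=14: can move to 13, which is L ⇒ W
n=15: moves to 5(W), 14(W); every one is W ⇒ L
n=16: can move to 15, which is L ⇒ W
n=17: the only move is to 16(W), a W ⇒ L
n=18: can move to 17, which is L ⇒ W
From 18, the L positions reachable in one move are: 17.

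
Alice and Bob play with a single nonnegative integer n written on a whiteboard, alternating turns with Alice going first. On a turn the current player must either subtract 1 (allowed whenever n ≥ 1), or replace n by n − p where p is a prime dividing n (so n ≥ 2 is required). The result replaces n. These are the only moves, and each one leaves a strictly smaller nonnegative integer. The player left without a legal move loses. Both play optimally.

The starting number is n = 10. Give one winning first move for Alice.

Move to 8.

Classify positions by backward induction: terminal positions (no move available) are L. From any other position, the mover wins iff some move reaches an L.
n=0: no move → L
n=1: reaches L-position 0 → W
n=2: reaches L-position 0 → W
n=3: reaches L-position 0 → W
n=4: only reaches 2(W), 3(W), all W → L
n=5: reaches L-position 0 → W
n=6: reaches L-position 4 → W
n=7: reaches L-position 0 → W
n=8: only reaches 6(W), 7(W), all W → L
n=9: reaches L-position 8 → W
n=10: reaches L-position 8 → W
From 10, the L positions reachable in one move are: 8.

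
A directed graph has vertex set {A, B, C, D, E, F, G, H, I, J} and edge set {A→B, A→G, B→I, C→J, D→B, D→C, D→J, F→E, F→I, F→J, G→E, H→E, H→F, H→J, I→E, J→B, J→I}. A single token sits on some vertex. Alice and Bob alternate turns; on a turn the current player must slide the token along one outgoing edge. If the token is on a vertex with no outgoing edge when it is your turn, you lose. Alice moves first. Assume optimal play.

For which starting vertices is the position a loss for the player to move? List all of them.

Positions with no move are L. A position that does have a move is losing for the player to move precisely when every available move leads to a winning position for the opponent. Fill in the labels:
Every edge goes from a vertex to one that appears earlier in the order E, I, B, J, F, H, C, D, G, A, so processing vertices in that order labels each vertex after all of its successors.
E: no outgoing edge → L
I: W (go to E, an L position)
B: L (sole option I(W) is W)
J: W (go to B, an L position)
F: W (go to E, an L position)
H: W (go to E, an L position)
C: L (sole option J(W) is W)
D: W (go to C, an L position)
G: W (go to E, an L position)
A: W (go to B, an L position)
The losing starting vertices are exactly the entries labelled L in this table (3 of them).

B, C, E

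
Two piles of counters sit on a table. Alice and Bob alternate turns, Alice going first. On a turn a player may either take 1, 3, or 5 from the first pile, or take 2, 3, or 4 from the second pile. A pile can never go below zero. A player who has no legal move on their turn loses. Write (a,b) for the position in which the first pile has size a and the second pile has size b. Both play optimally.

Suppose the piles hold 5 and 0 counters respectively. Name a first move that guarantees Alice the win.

Move to (4,0).

Build the W/L table. Terminal = L. A non-terminal position is W if it has a move to some L; otherwise it is L.
No move ever increases a pile, so every position that can arise here has a ≤ 5 and b ≤ 0; it is enough to label the cells with 0 ≤ a ≤ 5 and 0 ≤ b ≤ 0.
Every move lowers a or b (never raises either), so fill the grid row by row in increasing a, and left to right within a row: each cell's successors are then already labelled.
      b=0
a=0:    L
a=1:    W
a=2:    L
a=3:    W
a=4:    L
a=5:    W
Cells with no legal move (terminal, hence L): (0,0).
The remaining L cells, each justified by listing all of its moves:
(2,0): only reaches (1,0)(W), which is W → L
(4,0): only reaches (3,0)(W), (1,0)(W), all W → L
Every other cell has at least one move into one of the L cells above, so it is W.
From (5,0), the L positions reachable in one move are: (4,0), (2,0), (0,0). Any move reaching one of these is winning.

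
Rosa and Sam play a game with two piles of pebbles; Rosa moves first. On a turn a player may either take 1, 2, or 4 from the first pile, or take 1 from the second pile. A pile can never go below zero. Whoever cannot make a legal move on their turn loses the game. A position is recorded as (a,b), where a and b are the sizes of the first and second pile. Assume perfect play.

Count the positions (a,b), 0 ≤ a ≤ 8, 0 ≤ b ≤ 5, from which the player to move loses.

Label each position W (a win for the player to move) or L (a loss). A position with no legal move is L; any other position is W exactly when some move reaches an L, and L when every move reaches a W.
Every move lowers a or b (never raises either), so fill the grid row by row in increasing a, and left to right within a row: each cell's successors are then already labelled.
      b=0  b=1  b=2  b=3  b=4  b=5
a=0:    L    W    L    W    L    W
a=1:    W    L    W    L    W    L
a=2:    W    W    W    W    W    W
a=3:    L    W    L    W    L    W
a=4:    W    L    W    L    W    L
a=5:    W    W    W    W    W    W
a=6:    L    W    L    W    L    W
a=7:    W    L    W    L    W    L
a=8:    W    W    W    W    W    W
Cells with no legal move (terminal, hence L): (0,0).
The remaining L cells, each justified by listing all of its moves:
(0,2): only reaches (0,1)(W), which is W → L
(0,4): only reaches (0,3)(W), which is W → L
(1,1): only reaches (0,1)(W), (1,0)(W), all W → L
(1,3): only reaches (0,3)(W), (1,2)(W), all W → L
(1,5): only reaches (0,5)(W), (1,4)(W), all W → L
(3,0): only reaches (2,0)(W), (1,0)(W), all W → L
(3,2): only reaches (2,2)(W), (1,2)(W), (3,1)(W), all W → L
(3,4): only reaches (2,4)(W), (1,4)(W), (3,3)(W), all W → L
(4,1): only reaches (3,1)(W), (2,1)(W), (0,1)(W), (4,0)(W), all W → L
(4,3): only reaches (3,3)(W), (2,3)(W), (0,3)(W), (4,2)(W), all W → L
(4,5): only reaches (3,5)(W), (2,5)(W), (0,5)(W), (4,4)(W), all W → L
(6,0): only reaches (5,0)(W), (4,0)(W), (2,0)(W), all W → L
(6,2): only reaches (5,2)(W), (4,2)(W), (2,2)(W), (6,1)(W), all W → L
(6,4): only reaches (5,4)(W), (4,4)(W), (2,4)(W), (6,3)(W), all W → L
(7,1): only reaches (6,1)(W), (5,1)(W), (3,1)(W), (7,0)(W), all W → L
(7,3): only reaches (6,3)(W), (5,3)(W), (3,3)(W), (7,2)(W), all W → L
(7,5): only reaches (6,5)(W), (5,5)(W), (3,5)(W), (7,4)(W), all W → L
Every other cell has at least one move into one of the L cells above, so it is W.
L cells per row: a=0: 3, a=1: 3, a=2: 0, a=3: 3, a=4: 3, a=5: 0, a=6: 3, a=7: 3, a=8: 0; total 18.

18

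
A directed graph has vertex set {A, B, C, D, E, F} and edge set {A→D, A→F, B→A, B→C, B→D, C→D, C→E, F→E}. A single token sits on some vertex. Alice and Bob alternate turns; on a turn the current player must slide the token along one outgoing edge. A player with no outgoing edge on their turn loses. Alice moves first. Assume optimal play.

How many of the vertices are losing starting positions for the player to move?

2

Positions with no move are L. A position that does have a move is losing for the player to move precisely when every available move leads to a winning position for the opponent. Fill in the labels:
Every edge goes from a vertex to one that appears earlier in the order E, D, F, A, C, B, so processing vertices in that order labels each vertex after all of its successors.
E: no outgoing edge → L
D: no outgoing edge → L
F: reaches L-position E → W
A: reaches L-position D → W
C: reaches L-position D → W
B: reaches L-position D → W
The L vertices are D, E; that is 2 in all.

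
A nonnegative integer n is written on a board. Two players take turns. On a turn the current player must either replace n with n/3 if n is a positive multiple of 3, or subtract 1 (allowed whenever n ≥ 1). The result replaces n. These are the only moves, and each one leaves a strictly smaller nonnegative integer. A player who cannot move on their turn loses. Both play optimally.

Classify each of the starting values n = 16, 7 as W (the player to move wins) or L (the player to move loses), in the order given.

Build the W/L table. Terminal = L. A non-terminal position is W if it has a move to some L; otherwise it is L.
n=0: no move → L
n=1: can move to 0, which is L ⇒ W
n=2: the only move is to 1(W), a W ⇒ L
n=3: can move to 2, which is L ⇒ W
n=4: the only move is to 3(W), a W ⇒ L
n=5: can move to 4, which is L ⇒ W
n=6: can move to 2, which is L ⇒ W
n=7: the only move is to 6(W), a W ⇒ L
n=8: can move to 7, which is L ⇒ W
n=9: moves to 3(W), 8(W); every one is W ⇒ L
n=10: can move to 9, which is L ⇒ W
n=11: the only move is to 10(W), a W ⇒ L
n=12: can move to 4, which is L ⇒ W
n=13: the only move is to 12(W), a W ⇒ L
n=14: can move to 13, which is L ⇒ W
n=15: moves to 5(W), 14(W); every one is W ⇒ L
n=16: can move to 15, which is L ⇒ W

16: W, 7: L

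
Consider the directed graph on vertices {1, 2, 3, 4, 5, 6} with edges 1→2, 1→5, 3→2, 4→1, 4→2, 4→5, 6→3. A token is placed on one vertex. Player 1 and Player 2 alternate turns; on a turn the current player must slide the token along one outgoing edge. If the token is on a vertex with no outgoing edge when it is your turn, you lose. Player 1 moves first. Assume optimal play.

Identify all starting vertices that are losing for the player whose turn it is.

Classify positions by backward induction: terminal positions (no move available) are L. From any other position, the mover wins iff some move reaches an L.
Every edge goes from a vertex to one that appears earlier in the order 5, 2, 1, 4, 3, 6, so processing vertices in that order labels each vertex after all of its successors.
5: no outgoing edge → L
2: no outgoing edge → L
1: →2(L), so W
4: →2(L), so W
3: →2(L), so W
6: →3(W) only, which is W, so L
The losing starting vertices are exactly the entries labelled L in this table (3 of them).

2, 5, 6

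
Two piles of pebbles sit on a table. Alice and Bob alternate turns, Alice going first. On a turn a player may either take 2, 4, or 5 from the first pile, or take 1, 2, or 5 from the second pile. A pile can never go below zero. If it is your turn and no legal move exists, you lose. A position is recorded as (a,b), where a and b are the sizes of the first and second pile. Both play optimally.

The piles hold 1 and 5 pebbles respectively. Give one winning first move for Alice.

Move to (1,3).

Classify positions by backward induction: terminal positions (no move available) are L. From any other position, the mover wins iff some move reaches an L.
No move ever increases a pile, so every position that can arise here has a ≤ 1 and b ≤ 5; it is enough to label the cells with 0 ≤ a ≤ 1 and 0 ≤ b ≤ 5.
Every move lowers a or b (never raises either), so fill the grid row by row in increasing a, and left to right within a row: each cell's successors are then already labelled.
      b=0  b=1  b=2  b=3  b=4  b=5
a=0:    L    W    W    L    W    W
a=1:    L    W    W    L    W    W
Cells with no legal move (terminal, hence L): (0,0), (1,0).
The remaining L cells, each justified by listing all of its moves:
(0,3): →(0,2)(W), (0,1)(W) — all W, so L
(1,3): →(1,2)(W), (1,1)(W) — all W, so L
Every other cell has at least one move into one of the L cells above, so it is W.
From (1,5), the L positions reachable in one move are: (1,3), (1,0). Any move reaching one of these is winning.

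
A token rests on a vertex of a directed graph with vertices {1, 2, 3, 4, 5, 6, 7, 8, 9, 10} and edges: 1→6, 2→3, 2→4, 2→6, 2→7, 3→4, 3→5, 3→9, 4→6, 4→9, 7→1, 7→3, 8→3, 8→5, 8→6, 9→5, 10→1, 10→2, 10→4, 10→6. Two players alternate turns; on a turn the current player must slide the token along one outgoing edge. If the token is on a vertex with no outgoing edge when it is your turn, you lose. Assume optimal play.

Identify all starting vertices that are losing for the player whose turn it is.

5, 6, 7

Compute win/loss labels from the base case upward. A position with no move is L. Any other position is W if it can reach an L in one move, else L.
Every edge goes from a vertex to one that appears earlier in the order 5, 6, 9, 4, 3, 8, 1, 7, 2, 10, so processing vertices in that order labels each vertex after all of its successors.
5: no outgoing edge → L
6: no outgoing edge → L
9: W (go to 5, an L position)
4: W (go to 6, an L position)
3: W (go to 5, an L position)
8: W (go to 6, an L position)
1: W (go to 6, an L position)
7: L (options 1(W), 3(W) are all W)
2: W (go to 7, an L position)
10: W (go to 6, an L position)
The losing starting vertices are exactly the entries labelled L in this table (3 of them).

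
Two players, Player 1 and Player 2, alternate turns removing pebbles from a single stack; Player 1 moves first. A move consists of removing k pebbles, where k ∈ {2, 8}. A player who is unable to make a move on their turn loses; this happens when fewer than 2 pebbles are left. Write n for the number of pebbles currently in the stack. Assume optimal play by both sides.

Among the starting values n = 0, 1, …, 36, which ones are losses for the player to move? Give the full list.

0, 1, 4, 5, 10, 11, 14, 15, 20, 21, 24, 25, 30, 31, 34, 35

Work bottom-up. With no move the player to move loses. Otherwise the position is W if at least one move leads to an L position for the opponent, and L if every move leads to a W.
n=0: no move → L
n=1: no move → L
n=2: →0(L), so W
n=3: →1(L), so W
n=4: →2(W) only, which is W, so L
n=5: →3(W) only, which is W, so L
n=6: →4(L), so W
n=7: →5(L), so W
n=8: →0(L), so W
n=9: →1(L), so W
n=10: →8(W), 2(W) — all W, so L
n=11: →9(W), 3(W) — all W, so L
n=12: →10(L), so W
n=13: →11(L), so W
n=14: →12(W), 6(W) — all W, so L
n=15: →13(W), 7(W) — all W, so L
n=16: →14(L), so W
n=17: →15(L), so W
n=18: →10(L), so W
n=19: →11(L), so W
n=20: →18(W), 12(W) — all W, so L
n=21: →19(W), 13(W) — all W, so L
n=22: →20(L), so W
n=23: →21(L), so W
n=24: →22(W), 16(W) — all W, so L
n=25: →23(W), 17(W) — all W, so L
n=26: →24(L), so W
n=27: →25(L), so W
n=28: →20(L), so W
n=29: →21(L), so W
n=30: →28(W), 22(W) — all W, so L
n=31: →29(W), 23(W) — all W, so L
n=32: →30(L), so W
n=33: →31(L), so W
n=34: →32(W), 26(W) — all W, so L
n=35: →33(W), 27(W) — all W, so L
n=36: →34(L), so W
The losing starting values of n are exactly the entries labelled L in this table (16 of them).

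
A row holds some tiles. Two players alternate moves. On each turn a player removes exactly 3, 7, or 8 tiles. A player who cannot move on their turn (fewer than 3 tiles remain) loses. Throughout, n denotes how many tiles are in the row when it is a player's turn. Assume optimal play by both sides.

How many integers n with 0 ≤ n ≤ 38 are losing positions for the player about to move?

Work bottom-up. With no move the player to move loses. Otherwise the position is W if at least one move leads to an L position for the opponent, and L if every move leads to a W.
n=0: no move → L
n=1: no move → L
n=2: no move → L
n=3: reaches L-position 0 → W
n=4: reaches L-position 1 → W
n=5: reaches L-position 2 → W
n=6: only reaches 3(W), which is W → L
n=7: reaches L-position 0 → W
n=8: reaches L-position 1 → W
n=9: reaches L-position 6 → W
n=10: reaches L-position 2 → W
n=11: only reaches 8(W), 4(W), 3(W), all W → L
n=12: only reaches 9(W), 5(W), 4(W), all W → L
n=13: reaches L-position 6 → W
n=14: reaches L-position 11 → W
n=15: reaches L-position 12 → W
n=16: only reaches 13(W), 9(W), 8(W), all W → L
n=17: only reaches 14(W), 10(W), 9(W), all W → L
n=18: reaches L-position 11 → W
n=19: reaches L-position 16 → W
n=20: reaches L-position 17 → W
n=21: only reaches 18(W), 14(W), 13(W), all W → L
n=22: only reaches 19(W), 15(W), 14(W), all W → L
n=23: reaches L-position 16 → W
n=24: reaches L-position 21 → W
n=25: reaches L-position 22 → W
n=26: only reaches 23(W), 19(W), 18(W), all W → L
n=27: only reaches 24(W), 20(W), 19(W), all W → L
n=28: reaches L-position 21 → W
n=29: reaches L-position 26 → W
n=30: reaches L-position 27 → W
n=31: only reaches 28(W), 24(W), 23(W), all W → L
n=32: only reaches 29(W), 25(W), 24(W), all W → L
n=33: reaches L-position 26 → W
n=34: reaches L-position 31 → W
n=35: reaches L-position 32 → W
n=36: only reaches 33(W), 29(W), 28(W), all W → L
n=37: only reaches 34(W), 30(W), 29(W), all W → L
n=38: reaches L-position 31 → W
L entries with 0 ≤ n ≤ 38: n = 0, 1, 2, 6, 11, 12, 16, 17, 21, 22, 26, 27, 31, 32, 36, 37; that makes 16.

16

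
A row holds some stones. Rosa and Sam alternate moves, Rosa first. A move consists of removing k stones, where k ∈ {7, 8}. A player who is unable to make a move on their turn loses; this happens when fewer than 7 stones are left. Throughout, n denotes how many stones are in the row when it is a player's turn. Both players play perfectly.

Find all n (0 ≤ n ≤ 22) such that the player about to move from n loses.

0, 1, 2, 3, 4, 5, 6, 15, 16, 17, 18, 19, 20, 21

Compute win/loss labels from the base case upward. A position with no move is L. Any other position is W if it can reach an L in one move, else L.
n=0: no move → L
n=1: no move → L
n=2: no move → L
n=3: no move → L
n=4: no move → L
n=5: no move → L
n=6: no move → L
n=7: can move to 0, which is L ⇒ W
n=8: can move to 1, which is L ⇒ W
n=9: can move to 2, which is L ⇒ W
n=10: can move to 3, which is L ⇒ W
n=11: can move to 4, which is L ⇒ W
n=12: can move to 5, which is L ⇒ W
n=13: can move to 6, which is L ⇒ W
n=14: can move to 6, which is L ⇒ W
n=15: moves to 8(W), 7(W); every one is W ⇒ L
n=16: moves to 9(W), 8(W); every one is W ⇒ L
n=17: moves to 10(W), 9(W); every one is W ⇒ L
n=18: moves to 11(W), 10(W); every one is W ⇒ L
n=19: moves to 12(W), 11(W); every one is W ⇒ L
n=20: moves to 13(W), 12(W); every one is W ⇒ L
n=21: moves to 14(W), 13(W); every one is W ⇒ L
n=22: can move to 15, which is L ⇒ W
The losing starting values of n are exactly the entries labelled L in this table (14 of them).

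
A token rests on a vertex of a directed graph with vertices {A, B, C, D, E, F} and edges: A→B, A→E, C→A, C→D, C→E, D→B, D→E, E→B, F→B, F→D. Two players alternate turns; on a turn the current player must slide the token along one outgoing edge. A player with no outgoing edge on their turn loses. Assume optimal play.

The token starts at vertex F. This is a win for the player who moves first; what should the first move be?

Positions with no move are L. A position that does have a move is losing for the player to move precisely when every available move leads to a winning position for the opponent. Fill in the labels:
Every edge goes from a vertex to one that appears earlier in the order B, E, A, D, C, F, so processing vertices in that order labels each vertex after all of its successors.
B: no outgoing edge → L
E: W (go to B, an L position)
A: W (go to B, an L position)
D: W (go to B, an L position)
C: L (options D(W), A(W), E(W) are all W)
F: W (go to B, an L position)
From F, the L positions reachable in one move are: B.

Move to B.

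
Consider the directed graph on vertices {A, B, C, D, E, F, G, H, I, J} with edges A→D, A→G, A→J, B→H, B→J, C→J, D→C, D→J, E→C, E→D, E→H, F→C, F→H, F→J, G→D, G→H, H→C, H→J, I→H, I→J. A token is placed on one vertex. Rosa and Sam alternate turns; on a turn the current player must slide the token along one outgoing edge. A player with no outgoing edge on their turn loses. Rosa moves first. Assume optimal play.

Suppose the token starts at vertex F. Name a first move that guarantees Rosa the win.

Label each position W (a win for the player to move) or L (a loss). A position with no legal move is L; any other position is W exactly when some move reaches an L, and L when every move reaches a W.
Every edge goes from a vertex to one that appears earlier in the order J, C, H, D, B, G, I, E, A, F, so processing vertices in that order labels each vertex after all of its successors.
J: no outgoing edge → L
C: →J(L), so W
H: →J(L), so W
D: →J(L), so W
B: →J(L), so W
G: →D(W), H(W) — all W, so L
I: →J(L), so W
E: →D(W), H(W), C(W) — all W, so L
A: →G(L), so W
F: →J(L), so W
From F, the L positions reachable in one move are: J.

Move to J.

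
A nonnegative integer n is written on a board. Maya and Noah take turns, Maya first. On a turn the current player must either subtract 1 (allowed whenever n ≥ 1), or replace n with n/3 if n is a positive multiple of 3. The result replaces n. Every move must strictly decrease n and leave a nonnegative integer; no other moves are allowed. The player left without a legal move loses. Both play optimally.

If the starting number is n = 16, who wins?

Maya wins.

Use the standard recursion: the mover loses at a terminal position; elsewhere, the mover wins exactly when some move hands the opponent an L position.
n=0: no move → L
n=1: →0(L), so W
n=2: →1(W) only, which is W, so L
n=3: →2(L), so W
n=4: →3(W) only, which is W, so L
n=5: →4(L), so W
n=6: →2(L), so W
n=7: →6(W) only, which is W, so L
n=8: →7(L), so W
n=9: →3(W), 8(W) — all W, so L
n=10: →9(L), so W
n=11: →10(W) only, which is W, so L
n=12: →4(L), so W
n=13: →12(W) only, which is W, so L
n=14: →13(L), so W
n=15: →5(W), 14(W) — all W, so L
n=16: →15(L), so W
From 16 Maya can move to 15, reaching an L position.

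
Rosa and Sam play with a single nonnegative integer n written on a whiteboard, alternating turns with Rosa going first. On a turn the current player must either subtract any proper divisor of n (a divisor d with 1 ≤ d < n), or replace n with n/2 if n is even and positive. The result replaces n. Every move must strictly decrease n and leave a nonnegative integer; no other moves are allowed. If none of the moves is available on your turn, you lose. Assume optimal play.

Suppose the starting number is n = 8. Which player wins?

Rosa wins.

Classify positions by backward induction: terminal positions (no move available) are L. From any other position, the mover wins iff some move reaches an L.
n=0: no move → L
n=1: no move → L
n=2: can move to 1, which is L ⇒ W
n=3: the only move is to 2(W), a W ⇒ L
n=4: can move to 3, which is L ⇒ W
n=5: the only move is to 4(W), a W ⇒ L
n=6: can move to 3, which is L ⇒ W
n=7: the only move is to 6(W), a W ⇒ L
n=8: can move to 7, which is L ⇒ W
The starting position 8 is W: Rosa should move to 7, handing over an L position.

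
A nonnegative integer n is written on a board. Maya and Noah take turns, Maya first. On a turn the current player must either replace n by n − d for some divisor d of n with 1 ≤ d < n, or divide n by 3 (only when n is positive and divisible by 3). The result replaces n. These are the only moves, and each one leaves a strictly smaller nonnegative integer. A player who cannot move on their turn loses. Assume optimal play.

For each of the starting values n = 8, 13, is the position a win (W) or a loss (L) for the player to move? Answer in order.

Label each position W (a win for the player to move) or L (a loss). A position with no legal move is L; any other position is W exactly when some move reaches an L, and L when every move reaches a W.
n=0: no move → L
n=1: no move → L
n=2: W (go to 1, an L position)
n=3: W (go to 1, an L position)
n=4: L (options 2(W), 3(W) are all W)
n=5: W (go to 4, an L position)
n=6: W (go to 4, an L position)
n=7: L (sole option 6(W) is W)
n=8: W (go to 4, an L position)
n=9: L (options 3(W), 6(W), 8(W) are all W)
n=10: W (go to 9, an L position)
n=11: L (sole option 10(W) is W)
n=12: W (go to 4, an L position)
n=13: L (sole option 12(W) is W)

8: W, 13: L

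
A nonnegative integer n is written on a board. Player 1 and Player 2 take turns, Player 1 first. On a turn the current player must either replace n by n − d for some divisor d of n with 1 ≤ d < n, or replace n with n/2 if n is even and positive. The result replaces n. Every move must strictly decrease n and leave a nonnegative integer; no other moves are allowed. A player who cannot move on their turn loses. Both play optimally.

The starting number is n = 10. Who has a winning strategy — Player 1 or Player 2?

Player 1 wins.

Classify positions by backward induction: terminal positions (no move available) are L. From any other position, the mover wins iff some move reaches an L.
n=0: no move → L
n=1: no move → L
n=2: reaches L-position 1 → W
n=3: only reaches 2(W), which is W → L
n=4: reaches L-position 3 → W
n=5: only reaches 4(W), which is W → L
n=6: reaches L-position 3 → W
n=7: only reaches 6(W), which is W → L
n=8: reaches L-position 7 → W
n=9: only reaches 6(W), 8(W), all W → L
n=10: reaches L-position 5 → W
The starting position 10 is W: Player 1 should move to 5, handing over an L position.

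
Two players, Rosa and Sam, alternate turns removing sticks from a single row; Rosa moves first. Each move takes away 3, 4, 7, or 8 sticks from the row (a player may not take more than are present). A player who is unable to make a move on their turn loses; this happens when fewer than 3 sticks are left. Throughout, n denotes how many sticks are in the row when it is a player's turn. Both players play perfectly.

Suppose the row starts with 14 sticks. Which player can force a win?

Positions with no move are L. A position that does have a move is losing for the player to move precisely when every available move leads to a winning position for the opponent. Fill in the labels:
n=0: no move → L
n=1: no move → L
n=2: no move → L
n=3: →0(L), so W
n=4: →1(L), so W
n=5: →2(L), so W
n=6: →2(L), so W
n=7: →0(L), so W
n=8: →1(L), so W
n=9: →2(L), so W
n=10: →2(L), so W
n=11: →8(W), 7(W), 4(W), 3(W) — all W, so L
n=12: →9(W), 8(W), 5(W), 4(W) — all W, so L
n=13: →10(W), 9(W), 6(W), 5(W) — all W, so L
n=14: →11(L), so W
From 14 Rosa can remove 3, leaving 11, reaching an L position.

Rosa wins.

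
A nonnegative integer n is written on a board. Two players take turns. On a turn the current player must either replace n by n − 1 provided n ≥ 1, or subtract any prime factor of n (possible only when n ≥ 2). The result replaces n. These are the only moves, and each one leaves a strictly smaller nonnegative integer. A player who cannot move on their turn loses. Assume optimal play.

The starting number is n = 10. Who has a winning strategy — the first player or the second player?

The first player wins.

Build the W/L table. Terminal = L. A non-terminal position is W if it has a move to some L; otherwise it is L.
n=0: no move → L
n=1: W (go to 0, an L position)
n=2: W (go to 0, an L position)
n=3: W (go to 0, an L position)
n=4: L (options 2(W), 3(W) are all W)
n=5: W (go to 0, an L position)
n=6: W (go to 4, an L position)
n=7: W (go to 0, an L position)
n=8: L (options 6(W), 7(W) are all W)
n=9: W (go to 8, an L position)
n=10: W (go to 8, an L position)
The starting position 10 is W: the player to move should move to 8, handing over an L position.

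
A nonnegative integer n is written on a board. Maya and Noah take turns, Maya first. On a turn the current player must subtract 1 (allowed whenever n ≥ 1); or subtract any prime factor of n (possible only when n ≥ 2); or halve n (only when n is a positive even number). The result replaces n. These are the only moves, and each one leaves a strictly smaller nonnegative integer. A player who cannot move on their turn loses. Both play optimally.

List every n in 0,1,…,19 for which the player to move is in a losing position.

Classify positions by backward induction: terminal positions (no move available) are L. From any other position, the mover wins iff some move reaches an L.
n=0: no move → L
n=1: W (go to 0, an L position)
n=2: W (go to 0, an L position)
n=3: W (go to 0, an L position)
n=4: L (options 2(W), 3(W) are all W)
n=5: W (go to 0, an L position)
n=6: W (go to 4, an L position)
n=7: W (go to 0, an L position)
n=8: W (go to 4, an L position)
n=9: L (options 6(W), 8(W) are all W)
n=10: W (go to 9, an L position)
n=11: W (go to 0, an L position)
n=12: W (go to 9, an L position)
n=13: W (go to 0, an L position)
n=14: L (options 7(W), 12(W), 13(W) are all W)
n=15: W (go to 14, an L position)
n=16: W (go to 14, an L position)
n=17: W (go to 0, an L position)
n=18: W (go to 9, an L position)
n=19: W (go to 0, an L position)
Reading off the rows marked L gives the requested list; there are 4 such values of n.

0, 4, 9, 14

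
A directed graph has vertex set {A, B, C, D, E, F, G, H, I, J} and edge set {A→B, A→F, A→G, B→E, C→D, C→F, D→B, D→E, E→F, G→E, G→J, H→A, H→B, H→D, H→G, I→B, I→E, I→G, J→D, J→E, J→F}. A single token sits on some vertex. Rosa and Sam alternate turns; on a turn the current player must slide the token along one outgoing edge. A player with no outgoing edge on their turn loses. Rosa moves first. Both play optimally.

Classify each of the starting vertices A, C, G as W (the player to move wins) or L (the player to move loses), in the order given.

A: W, C: W, G: L

Build the W/L table. Terminal = L. A non-terminal position is W if it has a move to some L; otherwise it is L.
Every edge goes from a vertex to one that appears earlier in the order F, E, B, D, J, G, A, I, H, C, so processing vertices in that order labels each vertex after all of its successors.
F: no outgoing edge → L
E: can move to F, which is L ⇒ W
B: the only move is to E(W), a W ⇒ L
D: can move to B, which is L ⇒ W
J: can move to F, which is L ⇒ W
G: moves to J(W), E(W); every one is W ⇒ L
A: can move to G, which is L ⇒ W
I: can move to G, which is L ⇒ W
H: can move to G, which is L ⇒ W
C: can move to F, which is L ⇒ W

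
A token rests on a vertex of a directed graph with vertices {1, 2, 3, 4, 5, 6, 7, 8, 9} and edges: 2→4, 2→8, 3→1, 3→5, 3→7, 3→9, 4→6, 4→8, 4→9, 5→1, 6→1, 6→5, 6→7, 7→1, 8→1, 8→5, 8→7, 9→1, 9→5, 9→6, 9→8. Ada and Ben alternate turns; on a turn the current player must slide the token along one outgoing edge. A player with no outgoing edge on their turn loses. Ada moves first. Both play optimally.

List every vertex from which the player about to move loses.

1, 4

Positions with no move are L. A position that does have a move is losing for the player to move precisely when every available move leads to a winning position for the opponent. Fill in the labels:
Every edge goes from a vertex to one that appears earlier in the order 1, 7, 5, 8, 6, 9, 4, 2, 3, so processing vertices in that order labels each vertex after all of its successors.
1: no outgoing edge → L
7: can move to 1, which is L ⇒ W
5: can move to 1, which is L ⇒ W
8: can move to 1, which is L ⇒ W
6: can move to 1, which is L ⇒ W
9: can move to 1, which is L ⇒ W
4: moves to 9(W), 6(W), 8(W); every one is W ⇒ L
2: can move to 4, which is L ⇒ W
3: can move to 1, which is L ⇒ W
The losing starting vertices are exactly the entries labelled L in this table (2 of them).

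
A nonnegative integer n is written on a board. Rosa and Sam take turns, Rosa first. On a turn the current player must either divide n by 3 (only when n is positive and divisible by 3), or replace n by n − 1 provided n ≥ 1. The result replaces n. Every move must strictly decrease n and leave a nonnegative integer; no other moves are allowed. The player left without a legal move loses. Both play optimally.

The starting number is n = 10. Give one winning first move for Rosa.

Use the standard recursion: the mover loses at a terminal position; elsewhere, the mover wins exactly when some move hands the opponent an L position.
n=0: no move → L
n=1: can move to 0, which is L ⇒ W
n=2: the only move is to 1(W), a W ⇒ L
n=3: can move to 2, which is L ⇒ W
n=4: the only move is to 3(W), a W ⇒ L
n=5: can move to 4, which is L ⇒ W
n=6: can move to 2, which is L ⇒ W
n=7: the only move is to 6(W), a W ⇒ L
n=8: can move to 7, which is L ⇒ W
n=9: moves to 3(W), 8(W); every one is W ⇒ L
n=10: can move to 9, which is L ⇒ W
From 10, the L positions reachable in one move are: 9.

Move to 9.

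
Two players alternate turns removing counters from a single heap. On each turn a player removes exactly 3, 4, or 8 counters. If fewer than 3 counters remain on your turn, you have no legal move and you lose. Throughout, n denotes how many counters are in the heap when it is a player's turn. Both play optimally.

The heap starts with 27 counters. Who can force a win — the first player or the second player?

The first player wins.

Build the W/L table. Terminal = L. A non-terminal position is W if it has a move to some L; otherwise it is L.
n=0: no move → L
n=1: no move → L
n=2: no move → L
n=3: can move to 0, which is L ⇒ W
n=4: can move to 1, which is L ⇒ W
n=5: can move to 2, which is L ⇒ W
n=6: can move to 2, which is L ⇒ W
n=7: moves to 4(W), 3(W); every one is W ⇒ L
n=8: can move to 0, which is L ⇒ W
n=9: can move to 1, which is L ⇒ W
n=10: can move to 7, which is L ⇒ W
n=11: can move to 7, which is L ⇒ W
n=12: moves to 9(W), 8(W), 4(W); every one is W ⇒ L
n=13: moves to 10(W), 9(W), 5(W); every one is W ⇒ L
n=14: moves to 11(W), 10(W), 6(W); every one is W ⇒ L
n=15: can move to 12, which is L ⇒ W
n=16: can move to 13, which is L ⇒ W
n=17: can move to 14, which is L ⇒ W
n=18: can move to 14, which is L ⇒ W
n=19: moves to 16(W), 15(W), 11(W); every one is W ⇒ L
n=20: can move to 12, which is L ⇒ W
n=21: can move to 13, which is L ⇒ W
n=22: can move to 19, which is L ⇒ W
n=23: can move to 19, which is L ⇒ W
n=24: moves to 21(W), 20(W), 16(W); every one is W ⇒ L
n=25: moves to 22(W), 21(W), 17(W); every one is W ⇒ L
n=26: moves to 23(W), 22(W), 18(W); every one is W ⇒ L
n=27: can move to 24, which is L ⇒ W
The starting position 27 is W: the player to move should remove 3, leaving 24, handing over an L position.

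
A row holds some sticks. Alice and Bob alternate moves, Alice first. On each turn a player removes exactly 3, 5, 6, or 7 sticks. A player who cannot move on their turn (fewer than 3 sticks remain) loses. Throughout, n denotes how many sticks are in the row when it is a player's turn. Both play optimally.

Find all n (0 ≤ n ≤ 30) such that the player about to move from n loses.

0, 1, 2, 10, 11, 12, 20, 21, 22, 30

Build the W/L table. Terminal = L. A non-terminal position is W if it has a move to some L; otherwise it is L.
n=0: no move → L
n=1: no move → L
n=2: no move → L
n=3: reaches L-position 0 → W
n=4: reaches L-position 1 → W
n=5: reaches L-position 2 → W
n=6: reaches L-position 1 → W
n=7: reaches L-position 2 → W
n=8: reaches L-position 2 → W
n=9: reaches L-position 2 → W
n=10: only reaches 7(W), 5(W), 4(W), 3(W), all W → L
n=11: only reaches 8(W), 6(W), 5(W), 4(W), all W → L
n=12: only reaches 9(W), 7(W), 6(W), 5(W), all W → L
n=13: reaches L-position 10 → W
n=14: reaches L-position 11 → W
n=15: reaches L-position 12 → W
n=16: reaches L-position 11 → W
n=17: reaches L-position 12 → W
n=18: reaches L-position 12 → W
n=19: reaches L-position 12 → W
n=20: only reaches 17(W), 15(W), 14(W), 13(W), all W → L
n=21: only reaches 18(W), 16(W), 15(W), 14(W), all W → L
n=22: only reaches 19(W), 17(W), 16(W), 15(W), all W → L
n=23: reaches L-position 20 → W
n=24: reaches L-position 21 → W
n=25: reaches L-position 22 → W
n=26: reaches L-position 21 → W
n=27: reaches L-position 22 → W
n=28: reaches L-position 22 → W
n=29: reaches L-position 22 → W
n=30: only reaches 27(W), 25(W), 24(W), 23(W), all W → L
Reading off the rows marked L gives the requested list; there are 10 such values of n.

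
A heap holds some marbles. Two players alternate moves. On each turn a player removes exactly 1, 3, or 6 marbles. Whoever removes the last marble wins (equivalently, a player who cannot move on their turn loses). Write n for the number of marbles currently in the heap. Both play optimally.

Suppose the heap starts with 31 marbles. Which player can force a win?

The second player wins.

Positions with no move are L. A position that does have a move is losing for the player to move precisely when every available move leads to a winning position for the opponent. Fill in the labels:
n=0: no move → L
n=1: →0(L), so W
n=2: →1(W) only, which is W, so L
n=3: →2(L), so W
n=4: →3(W), 1(W) — all W, so L
n=5: →4(L), so W
n=6: →0(L), so W
n=7: →4(L), so W
n=8: →2(L), so W
n=9: →8(W), 6(W), 3(W) — all W, so L
n=10: →9(L), so W
n=11: →10(W), 8(W), 5(W) — all W, so L
n=12: →11(L), so W
n=13: →12(W), 10(W), 7(W) — all W, so L
n=14: →13(L), so W
n=15: →9(L), so W
n=16: →13(L), so W
n=17: →11(L), so W
n=18: →17(W), 15(W), 12(W) — all W, so L
n=19: →18(L), so W
n=20: →19(W), 17(W), 14(W) — all W, so L
n=21: →20(L), so W
n=22: →21(W), 19(W), 16(W) — all W, so L
n=23: →22(L), so W
n=24: →18(L), so W
n=25: →22(L), so W
n=26: →20(L), so W
n=27: →26(W), 24(W), 21(W) — all W, so L
n=28: →27(L), so W
n=29: →28(W), 26(W), 23(W) — all W, so L
n=30: →29(L), so W
n=31: →30(W), 28(W), 25(W) — all W, so L
The starting position 31 is L: whatever the player to move does, the opponent receives a W position.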